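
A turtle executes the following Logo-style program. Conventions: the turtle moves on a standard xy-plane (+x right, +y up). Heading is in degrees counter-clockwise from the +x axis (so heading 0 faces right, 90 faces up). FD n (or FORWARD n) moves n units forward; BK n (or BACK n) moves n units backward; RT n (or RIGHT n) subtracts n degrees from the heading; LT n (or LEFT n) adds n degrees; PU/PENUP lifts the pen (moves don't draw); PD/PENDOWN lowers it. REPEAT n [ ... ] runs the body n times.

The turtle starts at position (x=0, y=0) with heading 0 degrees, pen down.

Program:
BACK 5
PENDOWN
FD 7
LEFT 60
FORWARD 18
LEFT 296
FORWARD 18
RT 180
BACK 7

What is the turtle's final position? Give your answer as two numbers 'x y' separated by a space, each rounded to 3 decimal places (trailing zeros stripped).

Executing turtle program step by step:
Start: pos=(0,0), heading=0, pen down
BK 5: (0,0) -> (-5,0) [heading=0, draw]
PD: pen down
FD 7: (-5,0) -> (2,0) [heading=0, draw]
LT 60: heading 0 -> 60
FD 18: (2,0) -> (11,15.588) [heading=60, draw]
LT 296: heading 60 -> 356
FD 18: (11,15.588) -> (28.956,14.333) [heading=356, draw]
RT 180: heading 356 -> 176
BK 7: (28.956,14.333) -> (35.939,13.845) [heading=176, draw]
Final: pos=(35.939,13.845), heading=176, 5 segment(s) drawn

Answer: 35.939 13.845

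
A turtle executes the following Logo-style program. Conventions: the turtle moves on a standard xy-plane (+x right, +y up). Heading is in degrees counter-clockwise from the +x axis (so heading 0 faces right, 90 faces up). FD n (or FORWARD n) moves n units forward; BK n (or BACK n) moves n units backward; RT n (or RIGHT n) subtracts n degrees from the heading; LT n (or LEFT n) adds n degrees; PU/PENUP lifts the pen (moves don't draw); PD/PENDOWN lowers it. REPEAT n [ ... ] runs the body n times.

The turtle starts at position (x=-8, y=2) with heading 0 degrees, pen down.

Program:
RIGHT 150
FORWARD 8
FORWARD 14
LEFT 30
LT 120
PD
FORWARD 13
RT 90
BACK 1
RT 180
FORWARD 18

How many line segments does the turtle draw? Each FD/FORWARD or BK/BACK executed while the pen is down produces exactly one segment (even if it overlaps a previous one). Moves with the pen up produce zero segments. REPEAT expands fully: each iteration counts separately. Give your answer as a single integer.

Executing turtle program step by step:
Start: pos=(-8,2), heading=0, pen down
RT 150: heading 0 -> 210
FD 8: (-8,2) -> (-14.928,-2) [heading=210, draw]
FD 14: (-14.928,-2) -> (-27.053,-9) [heading=210, draw]
LT 30: heading 210 -> 240
LT 120: heading 240 -> 0
PD: pen down
FD 13: (-27.053,-9) -> (-14.053,-9) [heading=0, draw]
RT 90: heading 0 -> 270
BK 1: (-14.053,-9) -> (-14.053,-8) [heading=270, draw]
RT 180: heading 270 -> 90
FD 18: (-14.053,-8) -> (-14.053,10) [heading=90, draw]
Final: pos=(-14.053,10), heading=90, 5 segment(s) drawn
Segments drawn: 5

Answer: 5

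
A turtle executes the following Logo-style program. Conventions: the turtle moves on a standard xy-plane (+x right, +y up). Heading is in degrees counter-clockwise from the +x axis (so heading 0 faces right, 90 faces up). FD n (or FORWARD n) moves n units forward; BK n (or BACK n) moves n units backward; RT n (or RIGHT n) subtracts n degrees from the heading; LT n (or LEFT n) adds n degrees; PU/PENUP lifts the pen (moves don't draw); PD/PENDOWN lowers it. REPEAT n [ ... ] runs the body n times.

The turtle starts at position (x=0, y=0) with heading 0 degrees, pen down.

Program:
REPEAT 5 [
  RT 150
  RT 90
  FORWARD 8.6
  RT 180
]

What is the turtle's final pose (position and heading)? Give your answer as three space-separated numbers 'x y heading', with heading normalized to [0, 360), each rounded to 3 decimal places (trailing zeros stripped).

Answer: 8.6 0 60

Derivation:
Executing turtle program step by step:
Start: pos=(0,0), heading=0, pen down
REPEAT 5 [
  -- iteration 1/5 --
  RT 150: heading 0 -> 210
  RT 90: heading 210 -> 120
  FD 8.6: (0,0) -> (-4.3,7.448) [heading=120, draw]
  RT 180: heading 120 -> 300
  -- iteration 2/5 --
  RT 150: heading 300 -> 150
  RT 90: heading 150 -> 60
  FD 8.6: (-4.3,7.448) -> (0,14.896) [heading=60, draw]
  RT 180: heading 60 -> 240
  -- iteration 3/5 --
  RT 150: heading 240 -> 90
  RT 90: heading 90 -> 0
  FD 8.6: (0,14.896) -> (8.6,14.896) [heading=0, draw]
  RT 180: heading 0 -> 180
  -- iteration 4/5 --
  RT 150: heading 180 -> 30
  RT 90: heading 30 -> 300
  FD 8.6: (8.6,14.896) -> (12.9,7.448) [heading=300, draw]
  RT 180: heading 300 -> 120
  -- iteration 5/5 --
  RT 150: heading 120 -> 330
  RT 90: heading 330 -> 240
  FD 8.6: (12.9,7.448) -> (8.6,0) [heading=240, draw]
  RT 180: heading 240 -> 60
]
Final: pos=(8.6,0), heading=60, 5 segment(s) drawn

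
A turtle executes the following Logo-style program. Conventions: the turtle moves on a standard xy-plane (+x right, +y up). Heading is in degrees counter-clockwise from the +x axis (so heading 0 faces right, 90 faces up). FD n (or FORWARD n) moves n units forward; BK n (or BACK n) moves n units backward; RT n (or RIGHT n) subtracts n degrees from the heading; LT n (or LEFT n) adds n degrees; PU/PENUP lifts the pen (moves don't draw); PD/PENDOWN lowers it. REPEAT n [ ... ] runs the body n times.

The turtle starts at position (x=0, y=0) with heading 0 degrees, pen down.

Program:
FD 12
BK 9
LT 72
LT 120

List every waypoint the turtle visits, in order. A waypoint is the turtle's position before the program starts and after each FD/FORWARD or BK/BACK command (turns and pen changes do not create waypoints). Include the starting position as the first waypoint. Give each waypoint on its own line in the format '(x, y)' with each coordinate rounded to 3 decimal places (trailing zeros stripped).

Answer: (0, 0)
(12, 0)
(3, 0)

Derivation:
Executing turtle program step by step:
Start: pos=(0,0), heading=0, pen down
FD 12: (0,0) -> (12,0) [heading=0, draw]
BK 9: (12,0) -> (3,0) [heading=0, draw]
LT 72: heading 0 -> 72
LT 120: heading 72 -> 192
Final: pos=(3,0), heading=192, 2 segment(s) drawn
Waypoints (3 total):
(0, 0)
(12, 0)
(3, 0)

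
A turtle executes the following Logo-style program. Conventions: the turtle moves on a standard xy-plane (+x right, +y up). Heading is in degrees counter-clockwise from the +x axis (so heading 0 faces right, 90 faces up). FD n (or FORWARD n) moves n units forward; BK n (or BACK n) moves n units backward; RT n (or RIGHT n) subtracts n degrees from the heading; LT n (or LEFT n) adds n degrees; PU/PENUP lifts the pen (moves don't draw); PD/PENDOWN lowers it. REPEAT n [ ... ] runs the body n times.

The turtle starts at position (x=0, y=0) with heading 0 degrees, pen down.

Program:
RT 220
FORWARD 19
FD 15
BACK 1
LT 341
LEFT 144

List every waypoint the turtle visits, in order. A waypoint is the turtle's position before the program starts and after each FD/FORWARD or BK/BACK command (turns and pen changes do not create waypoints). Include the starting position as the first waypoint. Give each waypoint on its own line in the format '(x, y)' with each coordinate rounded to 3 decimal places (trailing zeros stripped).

Answer: (0, 0)
(-14.555, 12.213)
(-26.046, 21.855)
(-25.279, 21.212)

Derivation:
Executing turtle program step by step:
Start: pos=(0,0), heading=0, pen down
RT 220: heading 0 -> 140
FD 19: (0,0) -> (-14.555,12.213) [heading=140, draw]
FD 15: (-14.555,12.213) -> (-26.046,21.855) [heading=140, draw]
BK 1: (-26.046,21.855) -> (-25.279,21.212) [heading=140, draw]
LT 341: heading 140 -> 121
LT 144: heading 121 -> 265
Final: pos=(-25.279,21.212), heading=265, 3 segment(s) drawn
Waypoints (4 total):
(0, 0)
(-14.555, 12.213)
(-26.046, 21.855)
(-25.279, 21.212)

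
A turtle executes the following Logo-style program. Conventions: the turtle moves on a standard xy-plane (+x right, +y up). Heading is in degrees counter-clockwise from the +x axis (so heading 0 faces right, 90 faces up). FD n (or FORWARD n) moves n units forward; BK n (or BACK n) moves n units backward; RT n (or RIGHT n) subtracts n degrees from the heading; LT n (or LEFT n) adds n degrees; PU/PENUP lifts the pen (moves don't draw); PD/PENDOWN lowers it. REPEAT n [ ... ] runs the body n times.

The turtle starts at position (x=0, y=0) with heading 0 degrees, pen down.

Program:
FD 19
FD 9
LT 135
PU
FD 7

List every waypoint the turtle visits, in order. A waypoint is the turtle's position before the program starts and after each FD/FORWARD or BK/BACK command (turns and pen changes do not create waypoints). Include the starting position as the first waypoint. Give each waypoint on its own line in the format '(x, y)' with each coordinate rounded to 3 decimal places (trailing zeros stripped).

Executing turtle program step by step:
Start: pos=(0,0), heading=0, pen down
FD 19: (0,0) -> (19,0) [heading=0, draw]
FD 9: (19,0) -> (28,0) [heading=0, draw]
LT 135: heading 0 -> 135
PU: pen up
FD 7: (28,0) -> (23.05,4.95) [heading=135, move]
Final: pos=(23.05,4.95), heading=135, 2 segment(s) drawn
Waypoints (4 total):
(0, 0)
(19, 0)
(28, 0)
(23.05, 4.95)

Answer: (0, 0)
(19, 0)
(28, 0)
(23.05, 4.95)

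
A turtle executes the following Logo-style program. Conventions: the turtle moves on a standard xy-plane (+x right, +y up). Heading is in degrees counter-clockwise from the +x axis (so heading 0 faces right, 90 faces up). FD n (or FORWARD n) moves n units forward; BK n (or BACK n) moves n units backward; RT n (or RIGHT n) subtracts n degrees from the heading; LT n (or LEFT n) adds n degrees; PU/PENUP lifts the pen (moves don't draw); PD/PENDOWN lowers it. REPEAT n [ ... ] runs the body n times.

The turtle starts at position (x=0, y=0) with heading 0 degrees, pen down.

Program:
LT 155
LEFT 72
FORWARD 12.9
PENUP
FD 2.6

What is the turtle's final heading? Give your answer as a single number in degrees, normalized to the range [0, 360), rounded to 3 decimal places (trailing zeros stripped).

Answer: 227

Derivation:
Executing turtle program step by step:
Start: pos=(0,0), heading=0, pen down
LT 155: heading 0 -> 155
LT 72: heading 155 -> 227
FD 12.9: (0,0) -> (-8.798,-9.434) [heading=227, draw]
PU: pen up
FD 2.6: (-8.798,-9.434) -> (-10.571,-11.336) [heading=227, move]
Final: pos=(-10.571,-11.336), heading=227, 1 segment(s) drawn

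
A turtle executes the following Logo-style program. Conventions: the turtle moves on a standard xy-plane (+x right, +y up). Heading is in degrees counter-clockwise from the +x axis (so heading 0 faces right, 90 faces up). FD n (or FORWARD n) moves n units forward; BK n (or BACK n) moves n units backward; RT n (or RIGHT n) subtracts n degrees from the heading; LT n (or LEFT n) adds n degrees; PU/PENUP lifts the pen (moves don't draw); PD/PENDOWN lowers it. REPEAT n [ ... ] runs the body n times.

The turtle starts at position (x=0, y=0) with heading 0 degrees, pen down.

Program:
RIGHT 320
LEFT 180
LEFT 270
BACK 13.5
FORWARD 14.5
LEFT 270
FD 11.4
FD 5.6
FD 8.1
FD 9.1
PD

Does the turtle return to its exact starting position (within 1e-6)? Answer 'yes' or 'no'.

Executing turtle program step by step:
Start: pos=(0,0), heading=0, pen down
RT 320: heading 0 -> 40
LT 180: heading 40 -> 220
LT 270: heading 220 -> 130
BK 13.5: (0,0) -> (8.678,-10.342) [heading=130, draw]
FD 14.5: (8.678,-10.342) -> (-0.643,0.766) [heading=130, draw]
LT 270: heading 130 -> 40
FD 11.4: (-0.643,0.766) -> (8.09,8.094) [heading=40, draw]
FD 5.6: (8.09,8.094) -> (12.38,11.693) [heading=40, draw]
FD 8.1: (12.38,11.693) -> (18.585,16.9) [heading=40, draw]
FD 9.1: (18.585,16.9) -> (25.556,22.749) [heading=40, draw]
PD: pen down
Final: pos=(25.556,22.749), heading=40, 6 segment(s) drawn

Start position: (0, 0)
Final position: (25.556, 22.749)
Distance = 34.215; >= 1e-6 -> NOT closed

Answer: no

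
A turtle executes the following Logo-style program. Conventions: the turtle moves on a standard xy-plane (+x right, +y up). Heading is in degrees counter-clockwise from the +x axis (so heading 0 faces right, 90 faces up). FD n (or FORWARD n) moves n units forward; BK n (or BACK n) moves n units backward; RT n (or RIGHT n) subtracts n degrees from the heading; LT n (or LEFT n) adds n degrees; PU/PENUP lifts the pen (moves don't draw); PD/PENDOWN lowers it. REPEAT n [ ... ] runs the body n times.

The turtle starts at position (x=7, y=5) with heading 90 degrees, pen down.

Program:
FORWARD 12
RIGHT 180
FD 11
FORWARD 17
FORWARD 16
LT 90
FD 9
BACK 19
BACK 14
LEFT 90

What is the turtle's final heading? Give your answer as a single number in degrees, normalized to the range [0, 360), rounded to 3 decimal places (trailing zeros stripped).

Executing turtle program step by step:
Start: pos=(7,5), heading=90, pen down
FD 12: (7,5) -> (7,17) [heading=90, draw]
RT 180: heading 90 -> 270
FD 11: (7,17) -> (7,6) [heading=270, draw]
FD 17: (7,6) -> (7,-11) [heading=270, draw]
FD 16: (7,-11) -> (7,-27) [heading=270, draw]
LT 90: heading 270 -> 0
FD 9: (7,-27) -> (16,-27) [heading=0, draw]
BK 19: (16,-27) -> (-3,-27) [heading=0, draw]
BK 14: (-3,-27) -> (-17,-27) [heading=0, draw]
LT 90: heading 0 -> 90
Final: pos=(-17,-27), heading=90, 7 segment(s) drawn

Answer: 90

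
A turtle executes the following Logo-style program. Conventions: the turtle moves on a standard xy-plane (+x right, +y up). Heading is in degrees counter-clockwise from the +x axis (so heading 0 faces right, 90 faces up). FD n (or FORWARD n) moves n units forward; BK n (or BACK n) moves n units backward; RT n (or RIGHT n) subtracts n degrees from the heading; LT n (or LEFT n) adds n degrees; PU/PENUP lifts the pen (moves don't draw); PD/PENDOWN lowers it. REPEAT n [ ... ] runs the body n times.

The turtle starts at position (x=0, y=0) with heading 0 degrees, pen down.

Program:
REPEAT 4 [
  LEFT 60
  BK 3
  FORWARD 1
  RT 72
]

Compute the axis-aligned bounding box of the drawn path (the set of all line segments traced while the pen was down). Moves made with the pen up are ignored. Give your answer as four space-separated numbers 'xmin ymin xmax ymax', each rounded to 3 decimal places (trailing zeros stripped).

Executing turtle program step by step:
Start: pos=(0,0), heading=0, pen down
REPEAT 4 [
  -- iteration 1/4 --
  LT 60: heading 0 -> 60
  BK 3: (0,0) -> (-1.5,-2.598) [heading=60, draw]
  FD 1: (-1.5,-2.598) -> (-1,-1.732) [heading=60, draw]
  RT 72: heading 60 -> 348
  -- iteration 2/4 --
  LT 60: heading 348 -> 48
  BK 3: (-1,-1.732) -> (-3.007,-3.961) [heading=48, draw]
  FD 1: (-3.007,-3.961) -> (-2.338,-3.218) [heading=48, draw]
  RT 72: heading 48 -> 336
  -- iteration 3/4 --
  LT 60: heading 336 -> 36
  BK 3: (-2.338,-3.218) -> (-4.765,-4.982) [heading=36, draw]
  FD 1: (-4.765,-4.982) -> (-3.956,-4.394) [heading=36, draw]
  RT 72: heading 36 -> 324
  -- iteration 4/4 --
  LT 60: heading 324 -> 24
  BK 3: (-3.956,-4.394) -> (-6.697,-5.614) [heading=24, draw]
  FD 1: (-6.697,-5.614) -> (-5.783,-5.207) [heading=24, draw]
  RT 72: heading 24 -> 312
]
Final: pos=(-5.783,-5.207), heading=312, 8 segment(s) drawn

Segment endpoints: x in {-6.697, -5.783, -4.765, -3.956, -3.007, -2.338, -1.5, -1, 0}, y in {-5.614, -5.207, -4.982, -4.394, -3.961, -3.218, -2.598, -1.732, 0}
xmin=-6.697, ymin=-5.614, xmax=0, ymax=0

Answer: -6.697 -5.614 0 0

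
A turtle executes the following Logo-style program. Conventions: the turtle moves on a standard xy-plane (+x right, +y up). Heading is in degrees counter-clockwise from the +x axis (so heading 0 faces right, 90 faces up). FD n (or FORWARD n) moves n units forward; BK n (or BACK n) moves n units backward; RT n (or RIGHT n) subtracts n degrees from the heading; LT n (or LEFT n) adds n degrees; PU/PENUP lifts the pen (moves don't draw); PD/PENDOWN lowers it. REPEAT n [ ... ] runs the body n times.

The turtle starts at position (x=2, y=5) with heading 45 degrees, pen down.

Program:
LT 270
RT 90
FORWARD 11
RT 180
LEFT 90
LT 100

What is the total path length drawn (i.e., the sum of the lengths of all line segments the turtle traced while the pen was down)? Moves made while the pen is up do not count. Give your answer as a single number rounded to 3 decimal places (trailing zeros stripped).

Answer: 11

Derivation:
Executing turtle program step by step:
Start: pos=(2,5), heading=45, pen down
LT 270: heading 45 -> 315
RT 90: heading 315 -> 225
FD 11: (2,5) -> (-5.778,-2.778) [heading=225, draw]
RT 180: heading 225 -> 45
LT 90: heading 45 -> 135
LT 100: heading 135 -> 235
Final: pos=(-5.778,-2.778), heading=235, 1 segment(s) drawn

Segment lengths:
  seg 1: (2,5) -> (-5.778,-2.778), length = 11
Total = 11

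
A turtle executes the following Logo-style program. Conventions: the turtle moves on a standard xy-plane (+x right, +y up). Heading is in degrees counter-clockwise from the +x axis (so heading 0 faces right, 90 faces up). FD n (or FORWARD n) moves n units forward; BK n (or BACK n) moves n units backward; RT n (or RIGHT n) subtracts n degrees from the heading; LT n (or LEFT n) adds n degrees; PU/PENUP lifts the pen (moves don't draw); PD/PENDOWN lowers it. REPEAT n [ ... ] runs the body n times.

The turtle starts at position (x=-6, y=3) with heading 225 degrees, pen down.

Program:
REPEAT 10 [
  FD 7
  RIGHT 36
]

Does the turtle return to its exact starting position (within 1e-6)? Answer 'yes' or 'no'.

Answer: yes

Derivation:
Executing turtle program step by step:
Start: pos=(-6,3), heading=225, pen down
REPEAT 10 [
  -- iteration 1/10 --
  FD 7: (-6,3) -> (-10.95,-1.95) [heading=225, draw]
  RT 36: heading 225 -> 189
  -- iteration 2/10 --
  FD 7: (-10.95,-1.95) -> (-17.864,-3.045) [heading=189, draw]
  RT 36: heading 189 -> 153
  -- iteration 3/10 --
  FD 7: (-17.864,-3.045) -> (-24.101,0.133) [heading=153, draw]
  RT 36: heading 153 -> 117
  -- iteration 4/10 --
  FD 7: (-24.101,0.133) -> (-27.279,6.37) [heading=117, draw]
  RT 36: heading 117 -> 81
  -- iteration 5/10 --
  FD 7: (-27.279,6.37) -> (-26.184,13.284) [heading=81, draw]
  RT 36: heading 81 -> 45
  -- iteration 6/10 --
  FD 7: (-26.184,13.284) -> (-21.234,18.234) [heading=45, draw]
  RT 36: heading 45 -> 9
  -- iteration 7/10 --
  FD 7: (-21.234,18.234) -> (-14.32,19.329) [heading=9, draw]
  RT 36: heading 9 -> 333
  -- iteration 8/10 --
  FD 7: (-14.32,19.329) -> (-8.083,16.151) [heading=333, draw]
  RT 36: heading 333 -> 297
  -- iteration 9/10 --
  FD 7: (-8.083,16.151) -> (-4.905,9.914) [heading=297, draw]
  RT 36: heading 297 -> 261
  -- iteration 10/10 --
  FD 7: (-4.905,9.914) -> (-6,3) [heading=261, draw]
  RT 36: heading 261 -> 225
]
Final: pos=(-6,3), heading=225, 10 segment(s) drawn

Start position: (-6, 3)
Final position: (-6, 3)
Distance = 0; < 1e-6 -> CLOSED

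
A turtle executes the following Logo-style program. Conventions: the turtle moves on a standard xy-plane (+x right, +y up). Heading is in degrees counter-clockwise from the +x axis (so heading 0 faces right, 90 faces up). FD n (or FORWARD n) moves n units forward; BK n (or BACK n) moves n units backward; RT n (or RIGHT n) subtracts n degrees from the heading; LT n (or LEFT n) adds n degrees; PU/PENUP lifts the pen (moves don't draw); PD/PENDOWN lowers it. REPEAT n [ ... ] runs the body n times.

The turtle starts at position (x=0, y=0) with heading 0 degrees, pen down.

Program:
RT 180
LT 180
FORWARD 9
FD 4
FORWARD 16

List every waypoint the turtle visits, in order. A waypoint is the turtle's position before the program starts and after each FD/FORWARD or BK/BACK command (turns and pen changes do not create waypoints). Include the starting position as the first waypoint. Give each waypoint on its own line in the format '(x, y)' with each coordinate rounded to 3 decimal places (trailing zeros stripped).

Answer: (0, 0)
(9, 0)
(13, 0)
(29, 0)

Derivation:
Executing turtle program step by step:
Start: pos=(0,0), heading=0, pen down
RT 180: heading 0 -> 180
LT 180: heading 180 -> 0
FD 9: (0,0) -> (9,0) [heading=0, draw]
FD 4: (9,0) -> (13,0) [heading=0, draw]
FD 16: (13,0) -> (29,0) [heading=0, draw]
Final: pos=(29,0), heading=0, 3 segment(s) drawn
Waypoints (4 total):
(0, 0)
(9, 0)
(13, 0)
(29, 0)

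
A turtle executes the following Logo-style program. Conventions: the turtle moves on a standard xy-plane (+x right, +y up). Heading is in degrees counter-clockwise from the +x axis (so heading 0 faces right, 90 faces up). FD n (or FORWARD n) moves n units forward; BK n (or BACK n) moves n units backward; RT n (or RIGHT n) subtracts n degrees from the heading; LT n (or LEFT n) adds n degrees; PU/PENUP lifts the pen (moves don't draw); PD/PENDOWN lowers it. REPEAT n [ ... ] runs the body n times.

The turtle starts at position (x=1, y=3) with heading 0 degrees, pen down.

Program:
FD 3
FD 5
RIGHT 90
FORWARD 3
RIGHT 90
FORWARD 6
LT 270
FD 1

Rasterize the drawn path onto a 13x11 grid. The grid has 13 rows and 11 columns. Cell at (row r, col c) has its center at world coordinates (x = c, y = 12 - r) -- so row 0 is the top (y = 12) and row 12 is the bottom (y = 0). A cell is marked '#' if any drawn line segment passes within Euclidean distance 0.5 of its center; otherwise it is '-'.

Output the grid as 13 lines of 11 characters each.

Segment 0: (1,3) -> (4,3)
Segment 1: (4,3) -> (9,3)
Segment 2: (9,3) -> (9,0)
Segment 3: (9,0) -> (3,-0)
Segment 4: (3,-0) -> (3,1)

Answer: -----------
-----------
-----------
-----------
-----------
-----------
-----------
-----------
-----------
-#########-
---------#-
---#-----#-
---#######-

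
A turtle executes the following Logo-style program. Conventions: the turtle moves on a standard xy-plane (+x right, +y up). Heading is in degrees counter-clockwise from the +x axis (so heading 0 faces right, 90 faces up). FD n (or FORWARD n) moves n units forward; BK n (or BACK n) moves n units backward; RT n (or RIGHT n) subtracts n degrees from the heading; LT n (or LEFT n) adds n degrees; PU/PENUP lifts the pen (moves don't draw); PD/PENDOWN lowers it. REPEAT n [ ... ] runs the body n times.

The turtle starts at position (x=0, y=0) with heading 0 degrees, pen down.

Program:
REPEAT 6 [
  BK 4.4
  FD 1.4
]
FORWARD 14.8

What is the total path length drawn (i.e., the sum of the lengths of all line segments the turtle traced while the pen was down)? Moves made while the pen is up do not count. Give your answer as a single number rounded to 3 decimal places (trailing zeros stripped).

Executing turtle program step by step:
Start: pos=(0,0), heading=0, pen down
REPEAT 6 [
  -- iteration 1/6 --
  BK 4.4: (0,0) -> (-4.4,0) [heading=0, draw]
  FD 1.4: (-4.4,0) -> (-3,0) [heading=0, draw]
  -- iteration 2/6 --
  BK 4.4: (-3,0) -> (-7.4,0) [heading=0, draw]
  FD 1.4: (-7.4,0) -> (-6,0) [heading=0, draw]
  -- iteration 3/6 --
  BK 4.4: (-6,0) -> (-10.4,0) [heading=0, draw]
  FD 1.4: (-10.4,0) -> (-9,0) [heading=0, draw]
  -- iteration 4/6 --
  BK 4.4: (-9,0) -> (-13.4,0) [heading=0, draw]
  FD 1.4: (-13.4,0) -> (-12,0) [heading=0, draw]
  -- iteration 5/6 --
  BK 4.4: (-12,0) -> (-16.4,0) [heading=0, draw]
  FD 1.4: (-16.4,0) -> (-15,0) [heading=0, draw]
  -- iteration 6/6 --
  BK 4.4: (-15,0) -> (-19.4,0) [heading=0, draw]
  FD 1.4: (-19.4,0) -> (-18,0) [heading=0, draw]
]
FD 14.8: (-18,0) -> (-3.2,0) [heading=0, draw]
Final: pos=(-3.2,0), heading=0, 13 segment(s) drawn

Segment lengths:
  seg 1: (0,0) -> (-4.4,0), length = 4.4
  seg 2: (-4.4,0) -> (-3,0), length = 1.4
  seg 3: (-3,0) -> (-7.4,0), length = 4.4
  seg 4: (-7.4,0) -> (-6,0), length = 1.4
  seg 5: (-6,0) -> (-10.4,0), length = 4.4
  seg 6: (-10.4,0) -> (-9,0), length = 1.4
  seg 7: (-9,0) -> (-13.4,0), length = 4.4
  seg 8: (-13.4,0) -> (-12,0), length = 1.4
  seg 9: (-12,0) -> (-16.4,0), length = 4.4
  seg 10: (-16.4,0) -> (-15,0), length = 1.4
  seg 11: (-15,0) -> (-19.4,0), length = 4.4
  seg 12: (-19.4,0) -> (-18,0), length = 1.4
  seg 13: (-18,0) -> (-3.2,0), length = 14.8
Total = 49.6

Answer: 49.6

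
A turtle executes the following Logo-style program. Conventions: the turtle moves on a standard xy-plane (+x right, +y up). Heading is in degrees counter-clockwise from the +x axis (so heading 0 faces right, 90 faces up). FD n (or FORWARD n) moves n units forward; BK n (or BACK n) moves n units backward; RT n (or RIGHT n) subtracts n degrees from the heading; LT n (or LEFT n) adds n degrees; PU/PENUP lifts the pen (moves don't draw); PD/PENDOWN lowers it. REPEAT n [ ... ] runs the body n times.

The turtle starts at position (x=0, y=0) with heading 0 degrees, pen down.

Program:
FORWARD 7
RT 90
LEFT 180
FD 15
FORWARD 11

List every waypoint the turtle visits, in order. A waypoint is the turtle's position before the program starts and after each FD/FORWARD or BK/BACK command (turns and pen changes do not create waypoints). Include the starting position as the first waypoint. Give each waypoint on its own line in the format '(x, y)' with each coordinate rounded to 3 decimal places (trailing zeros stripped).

Executing turtle program step by step:
Start: pos=(0,0), heading=0, pen down
FD 7: (0,0) -> (7,0) [heading=0, draw]
RT 90: heading 0 -> 270
LT 180: heading 270 -> 90
FD 15: (7,0) -> (7,15) [heading=90, draw]
FD 11: (7,15) -> (7,26) [heading=90, draw]
Final: pos=(7,26), heading=90, 3 segment(s) drawn
Waypoints (4 total):
(0, 0)
(7, 0)
(7, 15)
(7, 26)

Answer: (0, 0)
(7, 0)
(7, 15)
(7, 26)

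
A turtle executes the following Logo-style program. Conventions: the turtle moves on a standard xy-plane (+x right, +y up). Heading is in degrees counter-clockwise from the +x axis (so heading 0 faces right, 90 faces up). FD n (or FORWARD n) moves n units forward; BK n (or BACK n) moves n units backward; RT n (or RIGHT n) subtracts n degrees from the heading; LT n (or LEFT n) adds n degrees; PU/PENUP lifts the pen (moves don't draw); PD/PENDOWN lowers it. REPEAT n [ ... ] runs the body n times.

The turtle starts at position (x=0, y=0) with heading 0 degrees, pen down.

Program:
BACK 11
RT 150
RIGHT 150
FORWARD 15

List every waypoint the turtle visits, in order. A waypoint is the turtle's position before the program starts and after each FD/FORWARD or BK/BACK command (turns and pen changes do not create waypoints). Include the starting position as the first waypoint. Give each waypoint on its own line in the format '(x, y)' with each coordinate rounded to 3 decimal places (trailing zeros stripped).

Executing turtle program step by step:
Start: pos=(0,0), heading=0, pen down
BK 11: (0,0) -> (-11,0) [heading=0, draw]
RT 150: heading 0 -> 210
RT 150: heading 210 -> 60
FD 15: (-11,0) -> (-3.5,12.99) [heading=60, draw]
Final: pos=(-3.5,12.99), heading=60, 2 segment(s) drawn
Waypoints (3 total):
(0, 0)
(-11, 0)
(-3.5, 12.99)

Answer: (0, 0)
(-11, 0)
(-3.5, 12.99)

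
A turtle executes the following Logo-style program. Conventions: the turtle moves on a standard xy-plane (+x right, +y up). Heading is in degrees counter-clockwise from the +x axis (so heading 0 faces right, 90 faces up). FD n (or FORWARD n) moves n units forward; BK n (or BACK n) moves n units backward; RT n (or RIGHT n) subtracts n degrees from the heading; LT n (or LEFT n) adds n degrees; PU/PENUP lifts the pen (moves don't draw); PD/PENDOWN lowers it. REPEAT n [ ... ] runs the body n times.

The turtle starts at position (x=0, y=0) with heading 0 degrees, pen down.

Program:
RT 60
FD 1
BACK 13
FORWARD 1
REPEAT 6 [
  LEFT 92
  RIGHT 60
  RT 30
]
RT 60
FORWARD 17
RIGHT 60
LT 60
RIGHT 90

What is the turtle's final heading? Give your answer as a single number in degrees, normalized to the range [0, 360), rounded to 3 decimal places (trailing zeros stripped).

Answer: 162

Derivation:
Executing turtle program step by step:
Start: pos=(0,0), heading=0, pen down
RT 60: heading 0 -> 300
FD 1: (0,0) -> (0.5,-0.866) [heading=300, draw]
BK 13: (0.5,-0.866) -> (-6,10.392) [heading=300, draw]
FD 1: (-6,10.392) -> (-5.5,9.526) [heading=300, draw]
REPEAT 6 [
  -- iteration 1/6 --
  LT 92: heading 300 -> 32
  RT 60: heading 32 -> 332
  RT 30: heading 332 -> 302
  -- iteration 2/6 --
  LT 92: heading 302 -> 34
  RT 60: heading 34 -> 334
  RT 30: heading 334 -> 304
  -- iteration 3/6 --
  LT 92: heading 304 -> 36
  RT 60: heading 36 -> 336
  RT 30: heading 336 -> 306
  -- iteration 4/6 --
  LT 92: heading 306 -> 38
  RT 60: heading 38 -> 338
  RT 30: heading 338 -> 308
  -- iteration 5/6 --
  LT 92: heading 308 -> 40
  RT 60: heading 40 -> 340
  RT 30: heading 340 -> 310
  -- iteration 6/6 --
  LT 92: heading 310 -> 42
  RT 60: heading 42 -> 342
  RT 30: heading 342 -> 312
]
RT 60: heading 312 -> 252
FD 17: (-5.5,9.526) -> (-10.753,-6.642) [heading=252, draw]
RT 60: heading 252 -> 192
LT 60: heading 192 -> 252
RT 90: heading 252 -> 162
Final: pos=(-10.753,-6.642), heading=162, 4 segment(s) drawn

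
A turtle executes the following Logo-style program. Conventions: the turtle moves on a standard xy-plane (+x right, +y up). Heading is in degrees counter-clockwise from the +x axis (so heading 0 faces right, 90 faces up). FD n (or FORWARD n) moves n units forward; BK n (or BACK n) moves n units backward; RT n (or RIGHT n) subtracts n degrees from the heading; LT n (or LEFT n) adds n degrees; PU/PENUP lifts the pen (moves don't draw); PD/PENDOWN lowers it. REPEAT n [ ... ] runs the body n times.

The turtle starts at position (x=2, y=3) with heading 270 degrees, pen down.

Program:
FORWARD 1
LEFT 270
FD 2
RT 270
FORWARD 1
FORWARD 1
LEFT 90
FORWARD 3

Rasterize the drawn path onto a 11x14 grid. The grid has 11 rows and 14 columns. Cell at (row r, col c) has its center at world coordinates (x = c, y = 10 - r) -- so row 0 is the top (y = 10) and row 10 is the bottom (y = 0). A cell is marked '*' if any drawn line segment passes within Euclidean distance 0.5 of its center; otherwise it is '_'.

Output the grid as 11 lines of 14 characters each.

Answer: ______________
______________
______________
______________
______________
______________
______________
__*___________
***___________
*_____________
****__________

Derivation:
Segment 0: (2,3) -> (2,2)
Segment 1: (2,2) -> (-0,2)
Segment 2: (-0,2) -> (-0,1)
Segment 3: (-0,1) -> (-0,0)
Segment 4: (-0,0) -> (3,0)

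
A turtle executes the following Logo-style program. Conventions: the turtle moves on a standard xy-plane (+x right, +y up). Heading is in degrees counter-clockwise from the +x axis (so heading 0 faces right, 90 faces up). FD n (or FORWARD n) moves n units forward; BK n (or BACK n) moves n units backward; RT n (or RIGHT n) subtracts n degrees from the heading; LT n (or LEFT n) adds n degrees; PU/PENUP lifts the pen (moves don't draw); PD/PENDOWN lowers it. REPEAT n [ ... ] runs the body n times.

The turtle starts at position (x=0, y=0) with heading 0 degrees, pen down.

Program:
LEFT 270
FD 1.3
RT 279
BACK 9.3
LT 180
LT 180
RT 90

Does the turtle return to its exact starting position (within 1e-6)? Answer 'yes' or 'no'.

Answer: no

Derivation:
Executing turtle program step by step:
Start: pos=(0,0), heading=0, pen down
LT 270: heading 0 -> 270
FD 1.3: (0,0) -> (0,-1.3) [heading=270, draw]
RT 279: heading 270 -> 351
BK 9.3: (0,-1.3) -> (-9.186,0.155) [heading=351, draw]
LT 180: heading 351 -> 171
LT 180: heading 171 -> 351
RT 90: heading 351 -> 261
Final: pos=(-9.186,0.155), heading=261, 2 segment(s) drawn

Start position: (0, 0)
Final position: (-9.186, 0.155)
Distance = 9.187; >= 1e-6 -> NOT closed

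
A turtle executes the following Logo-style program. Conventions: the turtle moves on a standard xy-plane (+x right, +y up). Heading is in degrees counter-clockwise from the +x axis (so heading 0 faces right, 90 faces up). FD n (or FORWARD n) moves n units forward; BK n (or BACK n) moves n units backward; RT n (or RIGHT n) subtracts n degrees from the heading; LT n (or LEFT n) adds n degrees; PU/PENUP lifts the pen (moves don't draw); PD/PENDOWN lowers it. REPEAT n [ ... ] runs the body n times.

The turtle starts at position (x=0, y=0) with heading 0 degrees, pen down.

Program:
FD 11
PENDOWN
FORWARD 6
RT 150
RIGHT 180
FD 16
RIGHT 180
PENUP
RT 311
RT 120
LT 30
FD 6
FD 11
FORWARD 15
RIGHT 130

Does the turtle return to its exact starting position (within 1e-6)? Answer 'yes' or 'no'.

Executing turtle program step by step:
Start: pos=(0,0), heading=0, pen down
FD 11: (0,0) -> (11,0) [heading=0, draw]
PD: pen down
FD 6: (11,0) -> (17,0) [heading=0, draw]
RT 150: heading 0 -> 210
RT 180: heading 210 -> 30
FD 16: (17,0) -> (30.856,8) [heading=30, draw]
RT 180: heading 30 -> 210
PU: pen up
RT 311: heading 210 -> 259
RT 120: heading 259 -> 139
LT 30: heading 139 -> 169
FD 6: (30.856,8) -> (24.967,9.145) [heading=169, move]
FD 11: (24.967,9.145) -> (14.169,11.244) [heading=169, move]
FD 15: (14.169,11.244) -> (-0.556,14.106) [heading=169, move]
RT 130: heading 169 -> 39
Final: pos=(-0.556,14.106), heading=39, 3 segment(s) drawn

Start position: (0, 0)
Final position: (-0.556, 14.106)
Distance = 14.117; >= 1e-6 -> NOT closed

Answer: no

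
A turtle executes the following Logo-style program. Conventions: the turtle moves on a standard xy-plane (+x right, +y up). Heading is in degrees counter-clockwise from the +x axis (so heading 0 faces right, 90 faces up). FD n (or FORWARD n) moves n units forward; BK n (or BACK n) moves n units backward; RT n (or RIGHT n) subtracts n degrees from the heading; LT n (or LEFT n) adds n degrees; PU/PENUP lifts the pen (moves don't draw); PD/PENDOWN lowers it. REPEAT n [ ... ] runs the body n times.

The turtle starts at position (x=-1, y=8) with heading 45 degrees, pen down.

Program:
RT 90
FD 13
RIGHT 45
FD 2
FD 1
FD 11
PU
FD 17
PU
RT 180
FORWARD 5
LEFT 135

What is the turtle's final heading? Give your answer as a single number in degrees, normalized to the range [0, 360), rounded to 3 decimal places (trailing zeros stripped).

Answer: 225

Derivation:
Executing turtle program step by step:
Start: pos=(-1,8), heading=45, pen down
RT 90: heading 45 -> 315
FD 13: (-1,8) -> (8.192,-1.192) [heading=315, draw]
RT 45: heading 315 -> 270
FD 2: (8.192,-1.192) -> (8.192,-3.192) [heading=270, draw]
FD 1: (8.192,-3.192) -> (8.192,-4.192) [heading=270, draw]
FD 11: (8.192,-4.192) -> (8.192,-15.192) [heading=270, draw]
PU: pen up
FD 17: (8.192,-15.192) -> (8.192,-32.192) [heading=270, move]
PU: pen up
RT 180: heading 270 -> 90
FD 5: (8.192,-32.192) -> (8.192,-27.192) [heading=90, move]
LT 135: heading 90 -> 225
Final: pos=(8.192,-27.192), heading=225, 4 segment(s) drawn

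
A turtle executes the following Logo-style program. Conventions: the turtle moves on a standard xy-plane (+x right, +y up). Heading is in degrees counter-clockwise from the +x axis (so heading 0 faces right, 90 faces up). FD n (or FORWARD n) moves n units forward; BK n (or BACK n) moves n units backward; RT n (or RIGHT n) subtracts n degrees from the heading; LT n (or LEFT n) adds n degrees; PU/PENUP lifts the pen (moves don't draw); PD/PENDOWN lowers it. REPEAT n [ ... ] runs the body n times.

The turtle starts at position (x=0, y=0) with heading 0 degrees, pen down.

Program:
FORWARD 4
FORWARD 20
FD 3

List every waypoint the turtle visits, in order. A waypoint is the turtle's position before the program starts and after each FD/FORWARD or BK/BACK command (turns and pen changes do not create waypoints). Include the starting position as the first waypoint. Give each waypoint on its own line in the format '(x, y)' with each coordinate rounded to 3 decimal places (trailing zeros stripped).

Executing turtle program step by step:
Start: pos=(0,0), heading=0, pen down
FD 4: (0,0) -> (4,0) [heading=0, draw]
FD 20: (4,0) -> (24,0) [heading=0, draw]
FD 3: (24,0) -> (27,0) [heading=0, draw]
Final: pos=(27,0), heading=0, 3 segment(s) drawn
Waypoints (4 total):
(0, 0)
(4, 0)
(24, 0)
(27, 0)

Answer: (0, 0)
(4, 0)
(24, 0)
(27, 0)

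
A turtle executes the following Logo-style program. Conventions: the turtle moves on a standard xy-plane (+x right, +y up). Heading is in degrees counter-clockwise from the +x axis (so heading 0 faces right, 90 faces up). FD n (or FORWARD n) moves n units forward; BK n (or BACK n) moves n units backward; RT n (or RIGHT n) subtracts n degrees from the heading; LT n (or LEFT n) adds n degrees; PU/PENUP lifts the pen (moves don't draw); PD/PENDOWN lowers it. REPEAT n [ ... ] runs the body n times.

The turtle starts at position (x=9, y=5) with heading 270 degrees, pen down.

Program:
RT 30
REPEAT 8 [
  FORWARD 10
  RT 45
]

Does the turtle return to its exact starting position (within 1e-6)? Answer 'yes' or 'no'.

Executing turtle program step by step:
Start: pos=(9,5), heading=270, pen down
RT 30: heading 270 -> 240
REPEAT 8 [
  -- iteration 1/8 --
  FD 10: (9,5) -> (4,-3.66) [heading=240, draw]
  RT 45: heading 240 -> 195
  -- iteration 2/8 --
  FD 10: (4,-3.66) -> (-5.659,-6.248) [heading=195, draw]
  RT 45: heading 195 -> 150
  -- iteration 3/8 --
  FD 10: (-5.659,-6.248) -> (-14.32,-1.248) [heading=150, draw]
  RT 45: heading 150 -> 105
  -- iteration 4/8 --
  FD 10: (-14.32,-1.248) -> (-16.908,8.411) [heading=105, draw]
  RT 45: heading 105 -> 60
  -- iteration 5/8 --
  FD 10: (-16.908,8.411) -> (-11.908,17.071) [heading=60, draw]
  RT 45: heading 60 -> 15
  -- iteration 6/8 --
  FD 10: (-11.908,17.071) -> (-2.248,19.659) [heading=15, draw]
  RT 45: heading 15 -> 330
  -- iteration 7/8 --
  FD 10: (-2.248,19.659) -> (6.412,14.659) [heading=330, draw]
  RT 45: heading 330 -> 285
  -- iteration 8/8 --
  FD 10: (6.412,14.659) -> (9,5) [heading=285, draw]
  RT 45: heading 285 -> 240
]
Final: pos=(9,5), heading=240, 8 segment(s) drawn

Start position: (9, 5)
Final position: (9, 5)
Distance = 0; < 1e-6 -> CLOSED

Answer: yes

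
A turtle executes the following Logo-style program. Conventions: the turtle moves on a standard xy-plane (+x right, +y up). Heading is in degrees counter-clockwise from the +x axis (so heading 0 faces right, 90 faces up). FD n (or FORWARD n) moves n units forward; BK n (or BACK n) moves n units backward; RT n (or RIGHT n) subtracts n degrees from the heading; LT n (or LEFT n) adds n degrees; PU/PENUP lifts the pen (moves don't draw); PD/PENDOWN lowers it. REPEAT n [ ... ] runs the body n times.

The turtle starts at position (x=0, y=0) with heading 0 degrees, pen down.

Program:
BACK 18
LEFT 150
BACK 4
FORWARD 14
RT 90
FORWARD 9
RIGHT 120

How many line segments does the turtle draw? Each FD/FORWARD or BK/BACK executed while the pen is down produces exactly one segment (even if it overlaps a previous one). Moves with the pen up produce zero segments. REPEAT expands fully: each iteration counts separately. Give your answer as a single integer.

Executing turtle program step by step:
Start: pos=(0,0), heading=0, pen down
BK 18: (0,0) -> (-18,0) [heading=0, draw]
LT 150: heading 0 -> 150
BK 4: (-18,0) -> (-14.536,-2) [heading=150, draw]
FD 14: (-14.536,-2) -> (-26.66,5) [heading=150, draw]
RT 90: heading 150 -> 60
FD 9: (-26.66,5) -> (-22.16,12.794) [heading=60, draw]
RT 120: heading 60 -> 300
Final: pos=(-22.16,12.794), heading=300, 4 segment(s) drawn
Segments drawn: 4

Answer: 4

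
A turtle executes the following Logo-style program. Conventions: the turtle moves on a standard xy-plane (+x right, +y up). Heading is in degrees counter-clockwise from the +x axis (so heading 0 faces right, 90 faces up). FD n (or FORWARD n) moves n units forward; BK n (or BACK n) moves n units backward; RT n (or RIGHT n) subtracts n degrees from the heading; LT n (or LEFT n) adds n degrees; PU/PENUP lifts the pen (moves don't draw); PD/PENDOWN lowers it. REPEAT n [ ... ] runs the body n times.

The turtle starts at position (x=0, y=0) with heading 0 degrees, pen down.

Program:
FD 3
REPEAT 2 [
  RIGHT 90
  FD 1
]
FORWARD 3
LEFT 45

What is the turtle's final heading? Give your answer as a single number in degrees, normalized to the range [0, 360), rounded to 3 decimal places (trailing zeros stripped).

Answer: 225

Derivation:
Executing turtle program step by step:
Start: pos=(0,0), heading=0, pen down
FD 3: (0,0) -> (3,0) [heading=0, draw]
REPEAT 2 [
  -- iteration 1/2 --
  RT 90: heading 0 -> 270
  FD 1: (3,0) -> (3,-1) [heading=270, draw]
  -- iteration 2/2 --
  RT 90: heading 270 -> 180
  FD 1: (3,-1) -> (2,-1) [heading=180, draw]
]
FD 3: (2,-1) -> (-1,-1) [heading=180, draw]
LT 45: heading 180 -> 225
Final: pos=(-1,-1), heading=225, 4 segment(s) drawn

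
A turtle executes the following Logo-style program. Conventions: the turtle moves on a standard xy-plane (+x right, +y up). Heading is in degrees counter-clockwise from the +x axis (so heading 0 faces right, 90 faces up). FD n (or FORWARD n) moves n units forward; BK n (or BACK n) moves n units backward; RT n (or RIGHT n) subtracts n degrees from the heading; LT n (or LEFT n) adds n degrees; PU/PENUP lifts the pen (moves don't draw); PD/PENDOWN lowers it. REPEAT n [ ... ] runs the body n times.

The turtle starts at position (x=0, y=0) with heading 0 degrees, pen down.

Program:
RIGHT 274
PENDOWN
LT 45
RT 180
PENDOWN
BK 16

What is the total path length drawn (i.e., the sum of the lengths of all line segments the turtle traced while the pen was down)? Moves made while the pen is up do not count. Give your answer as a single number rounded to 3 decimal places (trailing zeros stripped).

Executing turtle program step by step:
Start: pos=(0,0), heading=0, pen down
RT 274: heading 0 -> 86
PD: pen down
LT 45: heading 86 -> 131
RT 180: heading 131 -> 311
PD: pen down
BK 16: (0,0) -> (-10.497,12.075) [heading=311, draw]
Final: pos=(-10.497,12.075), heading=311, 1 segment(s) drawn

Segment lengths:
  seg 1: (0,0) -> (-10.497,12.075), length = 16
Total = 16

Answer: 16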